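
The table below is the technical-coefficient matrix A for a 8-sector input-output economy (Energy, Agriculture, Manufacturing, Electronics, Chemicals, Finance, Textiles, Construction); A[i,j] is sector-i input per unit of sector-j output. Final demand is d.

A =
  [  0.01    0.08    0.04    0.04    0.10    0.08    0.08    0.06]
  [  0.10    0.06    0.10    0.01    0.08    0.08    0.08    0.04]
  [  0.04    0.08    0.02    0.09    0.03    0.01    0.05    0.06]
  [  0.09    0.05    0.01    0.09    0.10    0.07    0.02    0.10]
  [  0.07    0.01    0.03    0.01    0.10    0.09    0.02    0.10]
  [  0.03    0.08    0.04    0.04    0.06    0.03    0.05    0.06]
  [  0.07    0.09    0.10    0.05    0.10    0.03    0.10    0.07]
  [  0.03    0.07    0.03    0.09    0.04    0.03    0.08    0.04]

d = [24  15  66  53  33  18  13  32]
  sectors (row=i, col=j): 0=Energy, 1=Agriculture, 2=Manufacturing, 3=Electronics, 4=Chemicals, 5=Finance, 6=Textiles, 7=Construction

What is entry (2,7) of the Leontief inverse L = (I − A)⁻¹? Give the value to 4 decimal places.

Form M = I − A:
  [  0.99   -0.08   -0.04   -0.04   -0.10   -0.08   -0.08   -0.06]
  [ -0.10    0.94   -0.10   -0.01   -0.08   -0.08   -0.08   -0.04]
  [ -0.04   -0.08    0.98   -0.09   -0.03   -0.01   -0.05   -0.06]
  [ -0.09   -0.05   -0.01    0.91   -0.10   -0.07   -0.02   -0.10]
  [ -0.07   -0.01   -0.03   -0.01    0.90   -0.09   -0.02   -0.10]
  [ -0.03   -0.08   -0.04   -0.04   -0.06    0.97   -0.05   -0.06]
  [ -0.07   -0.09   -0.10   -0.05   -0.10   -0.03    0.90   -0.07]
  [ -0.03   -0.07   -0.03   -0.09   -0.04   -0.03   -0.08    0.96]
Leontief inverse L = M⁻¹:
  [  1.0645    0.1374    0.0865    0.0840    0.1718    0.1300    0.1354    0.1223]
  [  0.1542    1.1279    0.1504    0.0603    0.1589    0.1342    0.1442    0.1078]
  [  0.0851    0.1266    1.0560    0.1289    0.0891    0.0522    0.0950    0.1095]
  [  0.1439    0.1100    0.0524    1.1400    0.1787    0.1279    0.0768    0.1678]
  [  0.1081    0.0584    0.0631    0.0488    1.1587    0.1322    0.0660    0.1520]
  [  0.0737    0.1266    0.0771    0.0766    0.1174    1.0710    0.0956    0.1088]
  [  0.1363    0.1638    0.1570    0.1084    0.1899    0.0926    1.1714    0.1474]
  [  0.0788    0.1208    0.0697    0.1314    0.1043    0.0742    0.1283    1.0945]
Total output x = L · d:
  x_0 = 1.0645·24 + 0.1374·15 + 0.0865·66 + 0.0840·53 + 0.1718·33 + 0.1300·18 + 0.1354·13 + 0.1223·32 = 51.4504
  x_1 = 0.1542·24 + 1.1279·15 + 0.1504·66 + 0.0603·53 + 0.1589·33 + 0.1342·18 + 0.1442·13 + 0.1078·32 = 46.7195
  x_2 = 0.0851·24 + 0.1266·15 + 1.0560·66 + 0.1289·53 + 0.0891·33 + 0.0522·18 + 0.0950·13 + 0.1095·32 = 89.0904
  x_3 = 0.1439·24 + 0.1100·15 + 0.0524·66 + 1.1400·53 + 0.1787·33 + 0.1279·18 + 0.0768·13 + 0.1678·32 = 83.5494
  x_4 = 0.1081·24 + 0.0584·15 + 0.0631·66 + 0.0488·53 + 1.1587·33 + 0.1322·18 + 0.0660·13 + 0.1520·32 = 56.5633
  x_5 = 0.0737·24 + 0.1266·15 + 0.0771·66 + 0.0766·53 + 0.1174·33 + 1.0710·18 + 0.0956·13 + 0.1088·32 = 40.6910
  x_6 = 0.1363·24 + 0.1638·15 + 0.1570·66 + 0.1084·53 + 0.1899·33 + 0.0926·18 + 1.1714·13 + 0.1474·32 = 49.7126
  x_7 = 0.0788·24 + 0.1208·15 + 0.0697·66 + 0.1314·53 + 0.1043·33 + 0.0742·18 + 0.1283·13 + 1.0945·32 = 56.7357

L[2,7] = 0.1095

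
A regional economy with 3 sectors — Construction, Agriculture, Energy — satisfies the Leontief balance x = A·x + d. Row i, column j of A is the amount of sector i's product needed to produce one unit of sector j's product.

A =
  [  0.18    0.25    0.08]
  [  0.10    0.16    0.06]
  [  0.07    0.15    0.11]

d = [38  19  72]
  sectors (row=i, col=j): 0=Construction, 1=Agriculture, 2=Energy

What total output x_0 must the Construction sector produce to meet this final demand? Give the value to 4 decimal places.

66.6855

Form M = I − A:
  [  0.82   -0.25   -0.08]
  [ -0.10    0.84   -0.06]
  [ -0.07   -0.15    0.89]
Leontief inverse L = M⁻¹:
  [  1.2813    0.4068    0.1426]
  [  0.1617    1.2563    0.0992]
  [  0.1280    0.2437    1.1515]
Total output x = L · d:
  x_0 = 1.2813·38 + 0.4068·19 + 0.1426·72 = 66.6855
  x_1 = 0.1617·38 + 1.2563·19 + 0.0992·72 = 37.1583
  x_2 = 0.1280·38 + 0.2437·19 + 1.1515·72 = 92.4064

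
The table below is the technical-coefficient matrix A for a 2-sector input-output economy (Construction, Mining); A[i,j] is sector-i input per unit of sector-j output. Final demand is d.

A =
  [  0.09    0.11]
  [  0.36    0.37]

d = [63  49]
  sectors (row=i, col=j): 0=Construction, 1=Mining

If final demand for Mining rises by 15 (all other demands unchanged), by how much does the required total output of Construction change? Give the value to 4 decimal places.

Form M = I − A:
  [  0.91   -0.11]
  [ -0.36    0.63]
Leontief inverse L = M⁻¹:
  [  1.1804    0.2061]
  [  0.6745    1.7051]
Total output x = L · d:
  x_0 = 1.1804·63 + 0.2061·49 = 84.4669
  x_1 = 0.6745·63 + 1.7051·49 = 126.0446
Δx_0 = L[0,1] · Δd_1 = 0.2061 · 15 = 3.0916

3.0916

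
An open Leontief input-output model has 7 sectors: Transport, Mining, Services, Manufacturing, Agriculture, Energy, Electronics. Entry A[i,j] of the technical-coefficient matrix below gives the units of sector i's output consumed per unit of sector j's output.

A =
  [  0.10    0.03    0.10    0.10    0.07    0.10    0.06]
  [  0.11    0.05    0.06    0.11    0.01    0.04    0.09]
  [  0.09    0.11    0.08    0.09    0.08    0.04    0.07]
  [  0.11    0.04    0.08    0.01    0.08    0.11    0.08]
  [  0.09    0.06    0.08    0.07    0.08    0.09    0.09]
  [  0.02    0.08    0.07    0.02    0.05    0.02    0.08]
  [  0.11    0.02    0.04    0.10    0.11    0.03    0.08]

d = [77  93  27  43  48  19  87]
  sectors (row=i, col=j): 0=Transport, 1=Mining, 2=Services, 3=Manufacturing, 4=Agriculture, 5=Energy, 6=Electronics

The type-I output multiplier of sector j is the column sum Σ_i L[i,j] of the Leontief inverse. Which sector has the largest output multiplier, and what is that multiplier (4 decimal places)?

Form M = I − A:
  [  0.90   -0.03   -0.10   -0.10   -0.07   -0.10   -0.06]
  [ -0.11    0.95   -0.06   -0.11   -0.01   -0.04   -0.09]
  [ -0.09   -0.11    0.92   -0.09   -0.08   -0.04   -0.07]
  [ -0.11   -0.04   -0.08    0.99   -0.08   -0.11   -0.08]
  [ -0.09   -0.06   -0.08   -0.07    0.92   -0.09   -0.09]
  [ -0.02   -0.08   -0.07   -0.02   -0.05    0.98   -0.08]
  [ -0.11   -0.02   -0.04   -0.10   -0.11   -0.03    0.92]
Leontief inverse L = M⁻¹:
  [  1.1995    0.0938    0.1845    0.1773    0.1506    0.1720    0.1465]
  [  0.1991    1.0986    0.1305    0.1781    0.0789    0.1027    0.1625]
  [  0.1963    0.1712    1.1639    0.1742    0.1583    0.1135    0.1586]
  [  0.1985    0.0973    0.1555    1.0853    0.1523    0.1712    0.1585]
  [  0.1907    0.1216    0.1625    0.1507    1.1599    0.1599    0.1772]
  [  0.0851    0.1179    0.1185    0.0744    0.0982    1.0602    0.1344]
  [  0.2034    0.0715    0.1157    0.1711    0.1850    0.1000    1.1577]
Total output x = L · d:
  x_0 = 1.1995·77 + 0.0938·93 + 0.1845·27 + 0.1773·43 + 0.1506·48 + 0.1720·19 + 0.1465·87 = 136.9298
  x_1 = 0.1991·77 + 1.0986·93 + 0.1305·27 + 0.1781·43 + 0.0789·48 + 0.1027·19 + 0.1625·87 = 148.5672
  x_2 = 0.1963·77 + 0.1712·93 + 1.1639·27 + 0.1742·43 + 0.1583·48 + 0.1135·19 + 0.1586·87 = 93.5053
  x_3 = 0.1985·77 + 0.0973·93 + 0.1555·27 + 1.0853·43 + 0.1523·48 + 0.1712·19 + 0.1585·87 = 99.5552
  x_4 = 0.1907·77 + 0.1216·93 + 0.1625·27 + 0.1507·43 + 1.1599·48 + 0.1599·19 + 0.1772·87 = 110.9950
  x_5 = 0.0851·77 + 0.1179·93 + 0.1185·27 + 0.0744·43 + 0.0982·48 + 1.0602·19 + 0.1344·87 = 60.4632
  x_6 = 0.2034·77 + 0.0715·93 + 0.1157·27 + 0.1711·43 + 0.1850·48 + 0.1000·19 + 1.1577·87 = 144.2964
Output multipliers (column sums of L):
  Transport: 2.2728
  Mining: 1.7719
  Services: 2.0310
  Manufacturing: 2.0110
  Agriculture: 1.9833
  Energy: 1.8796
  Electronics: 2.0954

Transport (2.2728)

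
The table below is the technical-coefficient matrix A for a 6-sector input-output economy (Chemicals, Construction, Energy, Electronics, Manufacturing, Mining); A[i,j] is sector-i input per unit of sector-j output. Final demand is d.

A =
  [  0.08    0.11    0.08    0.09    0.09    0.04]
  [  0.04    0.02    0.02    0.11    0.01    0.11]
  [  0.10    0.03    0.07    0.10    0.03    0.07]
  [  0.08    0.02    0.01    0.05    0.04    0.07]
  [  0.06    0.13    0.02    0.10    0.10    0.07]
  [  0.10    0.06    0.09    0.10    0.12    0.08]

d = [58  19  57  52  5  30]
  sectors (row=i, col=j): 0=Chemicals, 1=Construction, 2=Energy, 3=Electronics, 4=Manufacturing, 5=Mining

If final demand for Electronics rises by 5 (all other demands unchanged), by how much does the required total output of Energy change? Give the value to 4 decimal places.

Form M = I − A:
  [  0.92   -0.11   -0.08   -0.09   -0.09   -0.04]
  [ -0.04    0.98   -0.02   -0.11   -0.01   -0.11]
  [ -0.10   -0.03    0.93   -0.10   -0.03   -0.07]
  [ -0.08   -0.02   -0.01    0.95   -0.04   -0.07]
  [ -0.06   -0.13   -0.02   -0.10    0.90   -0.07]
  [ -0.10   -0.06   -0.09   -0.10   -0.12    0.92]
Leontief inverse L = M⁻¹:
  [  1.1409    0.1598    0.1161    0.1642    0.1405    0.1007]
  [  0.0835    1.0498    0.0468    0.1551    0.0482    0.1482]
  [  0.1548    0.0717    1.1048    0.1596    0.0758    0.1173]
  [  0.1172    0.0528    0.0345    1.0923    0.0757    0.1029]
  [  0.1180    0.1792    0.0533    0.1726    1.1519    0.1314]
  [  0.1727    0.1220    0.1345    0.1848    0.1843    1.1474]
Total output x = L · d:
  x_0 = 1.1409·58 + 0.1598·19 + 0.1161·57 + 0.1642·52 + 0.1405·5 + 0.1007·30 = 88.0890
  x_1 = 0.0835·58 + 1.0498·19 + 0.0468·57 + 0.1551·52 + 0.0482·5 + 0.1482·30 = 40.2061
  x_2 = 0.1548·58 + 0.0717·19 + 1.1048·57 + 0.1596·52 + 0.0758·5 + 0.1173·30 = 85.5099
  x_3 = 0.1172·58 + 0.0528·19 + 0.0345·57 + 1.0923·52 + 0.0757·5 + 0.1029·30 = 70.0335
  x_4 = 0.1180·58 + 0.1792·19 + 0.0533·57 + 0.1726·52 + 1.1519·5 + 0.1314·30 = 31.9693
  x_5 = 0.1727·58 + 0.1220·19 + 0.1345·57 + 0.1848·52 + 0.1843·5 + 1.1474·30 = 64.9531
Δx_2 = L[2,3] · Δd_3 = 0.1596 · 5 = 0.7979

0.7979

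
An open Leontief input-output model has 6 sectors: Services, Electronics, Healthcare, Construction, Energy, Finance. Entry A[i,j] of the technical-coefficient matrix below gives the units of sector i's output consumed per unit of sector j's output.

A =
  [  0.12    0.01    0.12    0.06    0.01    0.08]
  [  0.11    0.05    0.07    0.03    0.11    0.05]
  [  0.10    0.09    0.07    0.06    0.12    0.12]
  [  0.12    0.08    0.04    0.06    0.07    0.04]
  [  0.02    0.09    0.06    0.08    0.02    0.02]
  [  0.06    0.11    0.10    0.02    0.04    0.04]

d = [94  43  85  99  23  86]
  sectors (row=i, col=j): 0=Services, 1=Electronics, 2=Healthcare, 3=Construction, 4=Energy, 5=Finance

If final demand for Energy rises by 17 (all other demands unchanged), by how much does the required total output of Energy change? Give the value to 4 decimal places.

17.9605

Form M = I − A:
  [  0.88   -0.01   -0.12   -0.06   -0.01   -0.08]
  [ -0.11    0.95   -0.07   -0.03   -0.11   -0.05]
  [ -0.10   -0.09    0.93   -0.06   -0.12   -0.12]
  [ -0.12   -0.08   -0.04    0.94   -0.07   -0.04]
  [ -0.02   -0.09   -0.06   -0.08    0.98   -0.02]
  [ -0.06   -0.11   -0.10   -0.02   -0.04    0.96]
Leontief inverse L = M⁻¹:
  [  1.1870    0.0575    0.1789    0.0963    0.0526    0.1294]
  [  0.1707    1.0972    0.1272    0.0687    0.1492    0.0932]
  [  0.1802    0.1562    1.1449    0.1081    0.1744    0.1744]
  [  0.1839    0.1232    0.0960    1.0967    0.1091    0.0817]
  [  0.0684    0.1247    0.0964    0.1055    1.0565    0.0506]
  [  0.1192    0.1533    0.1510    0.0524    0.0848    1.0824]
Total output x = L · d:
  x_0 = 1.1870·94 + 0.0575·43 + 0.1789·85 + 0.0963·99 + 0.0526·23 + 0.1294·86 = 151.1327
  x_1 = 0.1707·94 + 1.0972·43 + 0.1272·85 + 0.0687·99 + 0.1492·23 + 0.0932·86 = 92.2950
  x_2 = 0.1802·94 + 0.1562·43 + 1.1449·85 + 0.1081·99 + 0.1744·23 + 0.1744·86 = 150.6922
  x_3 = 0.1839·94 + 0.1232·43 + 0.0960·85 + 1.0967·99 + 0.1091·23 + 0.0817·86 = 148.8481
  x_4 = 0.0684·94 + 0.1247·43 + 0.0964·85 + 0.1055·99 + 1.0565·23 + 0.0506·86 = 59.0774
  x_5 = 0.1192·94 + 0.1533·43 + 0.1510·85 + 0.0524·99 + 0.0848·23 + 1.0824·86 = 130.8643
Δx_4 = L[4,4] · Δd_4 = 1.0565 · 17 = 17.9605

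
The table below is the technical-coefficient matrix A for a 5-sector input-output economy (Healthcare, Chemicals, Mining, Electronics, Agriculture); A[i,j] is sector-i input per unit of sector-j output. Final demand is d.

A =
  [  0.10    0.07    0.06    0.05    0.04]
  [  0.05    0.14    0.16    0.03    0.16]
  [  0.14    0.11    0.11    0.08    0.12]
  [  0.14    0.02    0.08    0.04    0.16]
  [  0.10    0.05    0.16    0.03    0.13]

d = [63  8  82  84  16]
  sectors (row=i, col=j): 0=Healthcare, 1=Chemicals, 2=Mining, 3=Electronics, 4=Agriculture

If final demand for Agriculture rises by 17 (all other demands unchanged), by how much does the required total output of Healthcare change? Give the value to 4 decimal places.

Form M = I − A:
  [  0.90   -0.07   -0.06   -0.05   -0.04]
  [ -0.05    0.86   -0.16   -0.03   -0.16]
  [ -0.14   -0.11    0.89   -0.08   -0.12]
  [ -0.14   -0.02   -0.08    0.96   -0.16]
  [ -0.10   -0.05   -0.16   -0.03    0.87]
Leontief inverse L = M⁻¹:
  [  1.1613    0.1187    0.1259    0.0780    0.1069]
  [  0.1582    1.2316    0.2912    0.0800    0.2886]
  [  0.2490    0.1946    1.2302    0.1291    0.2407]
  [  0.2261    0.0797    0.1708    1.0779    0.2468]
  [  0.1962    0.1230    0.2633    0.0745    1.2311]
Total output x = L · d:
  x_0 = 1.1613·63 + 0.1187·8 + 0.1259·82 + 0.0780·84 + 0.1069·16 = 92.6957
  x_1 = 0.1582·63 + 1.2316·8 + 0.2912·82 + 0.0800·84 + 0.2886·16 = 55.0342
  x_2 = 0.2490·63 + 0.1946·8 + 1.2302·82 + 0.1291·84 + 0.2407·16 = 132.8184
  x_3 = 0.2261·63 + 0.0797·8 + 0.1708·82 + 1.0779·84 + 0.2468·16 = 123.3811
  x_4 = 0.1962·63 + 0.1230·8 + 0.2633·82 + 0.0745·84 + 1.2311·16 = 60.8893
Δx_0 = L[0,4] · Δd_4 = 0.1069 · 17 = 1.8177

1.8177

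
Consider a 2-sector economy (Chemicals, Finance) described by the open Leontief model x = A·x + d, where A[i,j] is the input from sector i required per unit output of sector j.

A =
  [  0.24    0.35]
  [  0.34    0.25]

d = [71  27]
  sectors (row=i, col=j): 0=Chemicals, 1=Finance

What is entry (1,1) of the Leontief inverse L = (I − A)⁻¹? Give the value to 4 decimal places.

L[1,1] = 1.6851

Form M = I − A:
  [  0.76   -0.35]
  [ -0.34    0.75]
Leontief inverse L = M⁻¹:
  [  1.6630    0.7761]
  [  0.7539    1.6851]
Total output x = L · d:
  x_0 = 1.6630·71 + 0.7761·27 = 139.0244
  x_1 = 0.7539·71 + 1.6851·27 = 99.0244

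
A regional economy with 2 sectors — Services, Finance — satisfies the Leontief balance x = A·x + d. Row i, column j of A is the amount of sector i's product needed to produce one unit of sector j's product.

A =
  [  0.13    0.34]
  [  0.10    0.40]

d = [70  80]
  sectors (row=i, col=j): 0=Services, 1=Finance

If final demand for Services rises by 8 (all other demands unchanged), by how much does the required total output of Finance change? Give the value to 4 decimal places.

Form M = I − A:
  [  0.87   -0.34]
  [ -0.10    0.60]
Leontief inverse L = M⁻¹:
  [  1.2295    0.6967]
  [  0.2049    1.7828]
Total output x = L · d:
  x_0 = 1.2295·70 + 0.6967·80 = 141.8033
  x_1 = 0.2049·70 + 1.7828·80 = 156.9672
Δx_1 = L[1,0] · Δd_0 = 0.2049 · 8 = 1.6393

1.6393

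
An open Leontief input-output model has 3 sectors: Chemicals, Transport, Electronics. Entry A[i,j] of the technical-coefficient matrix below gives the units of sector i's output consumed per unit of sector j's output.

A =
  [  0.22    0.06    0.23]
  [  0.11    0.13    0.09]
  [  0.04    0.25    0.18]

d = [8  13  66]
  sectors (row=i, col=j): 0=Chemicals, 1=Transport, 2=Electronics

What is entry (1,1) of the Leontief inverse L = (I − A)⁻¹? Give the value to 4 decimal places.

Form M = I − A:
  [  0.78   -0.06   -0.23]
  [ -0.11    0.87   -0.09]
  [ -0.04   -0.25    0.82]
Leontief inverse L = M⁻¹:
  [  1.3314    0.2056    0.3960]
  [  0.1808    1.2148    0.1840]
  [  0.1201    0.3804    1.2949]
Total output x = L · d:
  x_0 = 1.3314·8 + 0.2056·13 + 0.3960·66 = 39.4595
  x_1 = 0.1808·8 + 1.2148·13 + 0.1840·66 = 29.3838
  x_2 = 0.1201·8 + 0.3804·13 + 1.2949·66 = 91.3711

L[1,1] = 1.2148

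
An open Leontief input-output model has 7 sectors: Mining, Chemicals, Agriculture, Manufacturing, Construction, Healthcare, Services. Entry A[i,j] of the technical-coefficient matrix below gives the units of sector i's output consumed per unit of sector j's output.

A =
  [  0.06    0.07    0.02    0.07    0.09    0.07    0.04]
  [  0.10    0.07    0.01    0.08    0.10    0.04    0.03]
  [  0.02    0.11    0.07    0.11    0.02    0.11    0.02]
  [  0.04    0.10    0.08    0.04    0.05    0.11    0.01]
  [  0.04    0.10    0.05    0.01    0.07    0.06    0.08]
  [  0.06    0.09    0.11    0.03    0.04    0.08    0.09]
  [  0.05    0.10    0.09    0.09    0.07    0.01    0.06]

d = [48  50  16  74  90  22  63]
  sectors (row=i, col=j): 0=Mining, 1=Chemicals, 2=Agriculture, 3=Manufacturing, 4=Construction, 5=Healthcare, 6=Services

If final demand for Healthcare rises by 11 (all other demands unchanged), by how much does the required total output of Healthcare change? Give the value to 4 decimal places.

Form M = I − A:
  [  0.94   -0.07   -0.02   -0.07   -0.09   -0.07   -0.04]
  [ -0.10    0.93   -0.01   -0.08   -0.10   -0.04   -0.03]
  [ -0.02   -0.11    0.93   -0.11   -0.02   -0.11   -0.02]
  [ -0.04   -0.10   -0.08    0.96   -0.05   -0.11   -0.01]
  [ -0.04   -0.10   -0.05   -0.01    0.93   -0.06   -0.08]
  [ -0.06   -0.09   -0.11   -0.03   -0.04    0.92   -0.09]
  [ -0.05   -0.10   -0.09   -0.09   -0.07   -0.01    0.94]
Leontief inverse L = M⁻¹:
  [  1.1024    0.1376    0.0641    0.1117    0.1399    0.1208    0.0773]
  [  0.1432    1.1377    0.0513    0.1218    0.1528    0.0918    0.0666]
  [  0.0674    0.1854    1.1221    0.1604    0.0709    0.1718    0.0568]
  [  0.0843    0.1700    0.1267    1.0872    0.0983    0.1659    0.0475]
  [  0.0827    0.1664    0.0924    0.0564    1.1195    0.1056    0.1168]
  [  0.1097    0.1725    0.1649    0.0903    0.0966    1.1411    0.1321]
  [  0.0957    0.1766    0.1371    0.1435    0.1243    0.0685    1.0951]
Total output x = L · d:
  x_0 = 1.1024·48 + 0.1376·50 + 0.0641·16 + 0.1117·74 + 0.1399·90 + 0.1208·22 + 0.0773·63 = 89.2022
  x_1 = 0.1432·48 + 1.1377·50 + 0.0513·16 + 0.1218·74 + 0.1528·90 + 0.0918·22 + 0.0666·63 = 93.5593
  x_2 = 0.0674·48 + 0.1854·50 + 1.1221·16 + 0.1604·74 + 0.0709·90 + 0.1718·22 + 0.0568·63 = 56.0692
  x_3 = 0.0843·48 + 0.1700·50 + 0.1267·16 + 1.0872·74 + 0.0983·90 + 0.1659·22 + 0.0475·63 = 110.5143
  x_4 = 0.0827·48 + 0.1664·50 + 0.0924·16 + 0.0564·74 + 1.1195·90 + 0.1056·22 + 0.1168·63 = 128.3723
  x_5 = 0.1097·48 + 0.1725·50 + 0.1649·16 + 0.0903·74 + 0.0966·90 + 1.1411·22 + 0.1321·63 = 65.3299
  x_6 = 0.0957·48 + 0.1766·50 + 0.1371·16 + 0.1435·74 + 0.1243·90 + 0.0685·22 + 1.0951·63 = 107.9233
Δx_5 = L[5,5] · Δd_5 = 1.1411 · 11 = 12.5516

12.5516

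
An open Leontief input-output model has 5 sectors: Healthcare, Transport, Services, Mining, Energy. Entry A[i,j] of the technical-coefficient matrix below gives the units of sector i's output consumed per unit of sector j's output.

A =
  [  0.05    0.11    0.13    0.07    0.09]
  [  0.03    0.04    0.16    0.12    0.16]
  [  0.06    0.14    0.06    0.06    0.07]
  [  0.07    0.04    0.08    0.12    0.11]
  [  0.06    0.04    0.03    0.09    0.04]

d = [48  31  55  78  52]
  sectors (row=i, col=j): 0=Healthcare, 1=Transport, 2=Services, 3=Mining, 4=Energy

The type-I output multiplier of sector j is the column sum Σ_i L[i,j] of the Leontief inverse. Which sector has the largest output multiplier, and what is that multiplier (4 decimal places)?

Energy (1.7773)

Form M = I − A:
  [  0.95   -0.11   -0.13   -0.07   -0.09]
  [ -0.03    0.96   -0.16   -0.12   -0.16]
  [ -0.06   -0.14    0.94   -0.06   -0.07]
  [ -0.07   -0.04   -0.08    0.88   -0.11]
  [ -0.06   -0.04   -0.03   -0.09    0.96]
Leontief inverse L = M⁻¹:
  [  1.0906    0.1660    0.1960    0.1391    0.1602]
  [  0.0776    1.1006    0.2220    0.1948    0.2292]
  [  0.0945    0.1854    1.1233    0.1233    0.1358]
  [  0.1094    0.0889    0.1365    1.1840    0.1707]
  [  0.0846    0.0704    0.0694    0.1317    1.0815]
Total output x = L · d:
  x_0 = 1.0906·48 + 0.1660·31 + 0.1960·55 + 0.1391·78 + 0.1602·52 = 87.4603
  x_1 = 0.0776·48 + 1.1006·31 + 0.2220·55 + 0.1948·78 + 0.2292·52 = 77.1680
  x_2 = 0.0945·48 + 0.1854·31 + 1.1233·55 + 0.1233·78 + 0.1358·52 = 88.7394
  x_3 = 0.1094·48 + 0.0889·31 + 0.1365·55 + 1.1840·78 + 0.1707·52 = 116.7390
  x_4 = 0.0846·48 + 0.0704·31 + 0.0694·55 + 0.1317·78 + 1.0815·52 = 76.5657
Output multipliers (column sums of L):
  Healthcare: 1.4567
  Transport: 1.6113
  Services: 1.7472
  Mining: 1.7729
  Energy: 1.7773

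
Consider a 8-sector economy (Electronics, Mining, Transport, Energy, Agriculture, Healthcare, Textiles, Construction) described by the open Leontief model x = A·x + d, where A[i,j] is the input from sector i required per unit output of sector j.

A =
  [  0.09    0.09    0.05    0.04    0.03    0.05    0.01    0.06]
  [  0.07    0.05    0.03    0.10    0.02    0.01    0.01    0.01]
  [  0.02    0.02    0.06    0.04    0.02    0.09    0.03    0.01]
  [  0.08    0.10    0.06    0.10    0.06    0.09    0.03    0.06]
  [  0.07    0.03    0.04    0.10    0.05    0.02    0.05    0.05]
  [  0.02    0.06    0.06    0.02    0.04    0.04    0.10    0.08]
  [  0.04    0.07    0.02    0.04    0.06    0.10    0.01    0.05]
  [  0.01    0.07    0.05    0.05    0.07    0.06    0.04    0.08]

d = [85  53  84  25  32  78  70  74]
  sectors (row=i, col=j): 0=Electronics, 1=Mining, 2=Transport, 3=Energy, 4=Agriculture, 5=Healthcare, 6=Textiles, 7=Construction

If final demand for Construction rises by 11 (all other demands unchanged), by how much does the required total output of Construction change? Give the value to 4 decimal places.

Form M = I − A:
  [  0.91   -0.09   -0.05   -0.04   -0.03   -0.05   -0.01   -0.06]
  [ -0.07    0.95   -0.03   -0.10   -0.02   -0.01   -0.01   -0.01]
  [ -0.02   -0.02    0.94   -0.04   -0.02   -0.09   -0.03   -0.01]
  [ -0.08   -0.10   -0.06    0.90   -0.06   -0.09   -0.03   -0.06]
  [ -0.07   -0.03   -0.04   -0.10    0.95   -0.02   -0.05   -0.05]
  [ -0.02   -0.06   -0.06   -0.02   -0.04    0.96   -0.10   -0.08]
  [ -0.04   -0.07   -0.02   -0.04   -0.06   -0.10    0.99   -0.05]
  [ -0.01   -0.07   -0.05   -0.05   -0.07   -0.06   -0.04    0.92]
Leontief inverse L = M⁻¹:
  [  1.1273    0.1340    0.0833    0.0838    0.0581    0.0863    0.0332    0.0938]
  [  0.1024    1.0862    0.0556    0.1363    0.0418    0.0404    0.0254    0.0351]
  [  0.0418    0.0489    1.0841    0.0668    0.0402    0.1189    0.0512    0.0347]
  [  0.1321    0.1623    0.1071    1.1632    0.1015    0.1434    0.0655    0.1090]
  [  0.1092    0.0772    0.0738    0.1464    1.0821    0.0627    0.0730    0.0865]
  [  0.0511    0.1012    0.0906    0.0613    0.0712    1.0811    0.1235    0.1140]
  [  0.0730    0.1104    0.0514    0.0813    0.0882    0.1326    1.0372    0.0845]
  [  0.0443    0.1129    0.0836    0.0968    0.1023    0.0993    0.0674    1.1162]
Total output x = L · d:
  x_0 = 1.1273·85 + 0.1340·53 + 0.0833·84 + 0.0838·25 + 0.0581·32 + 0.0863·78 + 0.0332·70 + 0.0938·74 = 129.8676
  x_1 = 0.1024·85 + 1.0862·53 + 0.0556·84 + 0.1363·25 + 0.0418·32 + 0.0404·78 + 0.0254·70 + 0.0351·74 = 83.2090
  x_2 = 0.0418·85 + 0.0489·53 + 1.0841·84 + 0.0668·25 + 0.0402·32 + 0.1189·78 + 0.0512·70 + 0.0347·74 = 115.5995
  x_3 = 0.1321·85 + 0.1623·53 + 0.1071·84 + 1.1632·25 + 0.1015·32 + 0.1434·78 + 0.0655·70 + 0.1090·74 = 84.9950
  x_4 = 0.1092·85 + 0.0772·53 + 0.0738·84 + 0.1464·25 + 1.0821·32 + 0.0627·78 + 0.0730·70 + 0.0865·74 = 74.2722
  x_5 = 0.0511·85 + 0.1012·53 + 0.0906·84 + 0.0613·25 + 0.0712·32 + 1.0811·78 + 0.1235·70 + 0.1140·74 = 122.5424
  x_6 = 0.0730·85 + 0.1104·53 + 0.0514·84 + 0.0813·25 + 0.0882·32 + 0.1326·78 + 1.0372·70 + 0.0845·74 = 110.4221
  x_7 = 0.0443·85 + 0.1129·53 + 0.0836·84 + 0.0968·25 + 0.1023·32 + 0.0993·78 + 0.0674·70 + 1.1162·74 = 117.5234
Δx_7 = L[7,7] · Δd_7 = 1.1162 · 11 = 12.2777

12.2777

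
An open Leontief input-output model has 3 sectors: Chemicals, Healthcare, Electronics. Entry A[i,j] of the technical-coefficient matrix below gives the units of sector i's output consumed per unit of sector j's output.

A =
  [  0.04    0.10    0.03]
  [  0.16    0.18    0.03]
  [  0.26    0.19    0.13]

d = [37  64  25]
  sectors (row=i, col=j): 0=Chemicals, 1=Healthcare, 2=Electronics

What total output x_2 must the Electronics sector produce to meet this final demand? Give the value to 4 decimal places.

63.3280

Form M = I − A:
  [  0.96   -0.10   -0.03]
  [ -0.16    0.82   -0.03]
  [ -0.26   -0.19    0.87]
Leontief inverse L = M⁻¹:
  [  1.0765    0.1410    0.0420]
  [  0.2236    1.2586    0.0511]
  [  0.3706    0.3170    1.1731]
Total output x = L · d:
  x_0 = 1.0765·37 + 0.1410·64 + 0.0420·25 = 49.9064
  x_1 = 0.2236·37 + 1.2586·64 + 0.0511·25 = 90.1035
  x_2 = 0.3706·37 + 0.3170·64 + 1.1731·25 = 63.3280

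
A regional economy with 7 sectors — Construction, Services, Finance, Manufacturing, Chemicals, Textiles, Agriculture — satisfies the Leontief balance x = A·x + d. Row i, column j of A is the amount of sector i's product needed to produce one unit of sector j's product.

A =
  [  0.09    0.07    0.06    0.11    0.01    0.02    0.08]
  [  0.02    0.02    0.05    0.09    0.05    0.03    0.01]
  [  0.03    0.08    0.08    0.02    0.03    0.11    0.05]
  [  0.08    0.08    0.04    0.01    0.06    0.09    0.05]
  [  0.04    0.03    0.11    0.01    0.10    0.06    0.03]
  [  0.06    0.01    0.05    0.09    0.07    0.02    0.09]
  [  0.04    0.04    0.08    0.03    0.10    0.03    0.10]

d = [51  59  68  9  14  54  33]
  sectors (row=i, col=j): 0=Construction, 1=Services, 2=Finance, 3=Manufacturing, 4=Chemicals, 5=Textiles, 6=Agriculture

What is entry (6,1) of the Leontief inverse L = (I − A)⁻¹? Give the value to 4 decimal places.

L[6,1] = 0.0724

Form M = I − A:
  [  0.91   -0.07   -0.06   -0.11   -0.01   -0.02   -0.08]
  [ -0.02    0.98   -0.05   -0.09   -0.05   -0.03   -0.01]
  [ -0.03   -0.08    0.92   -0.02   -0.03   -0.11   -0.05]
  [ -0.08   -0.08   -0.04    0.99   -0.06   -0.09   -0.05]
  [ -0.04   -0.03   -0.11   -0.01    0.90   -0.06   -0.03]
  [ -0.06   -0.01   -0.05   -0.09   -0.07    0.98   -0.09]
  [ -0.04   -0.04   -0.08   -0.03   -0.10   -0.03    0.90]
Leontief inverse L = M⁻¹:
  [  1.1292    0.1085    0.1058    0.1470    0.0501    0.0586    0.1232]
  [  0.0437    1.0432    0.0795    0.1083    0.0766    0.0574    0.0342]
  [  0.0606    0.1077    1.1228    0.0555    0.0687    0.1426    0.0886]
  [  0.1137    0.1086    0.0851    1.0490    0.0994    0.1204    0.0897]
  [  0.0690    0.0593    0.1563    0.0384    1.1376    0.0959    0.0651]
  [  0.0947    0.0436    0.0956    0.1175    0.1111    1.0560    0.1300]
  [  0.0721    0.0724    0.1314    0.0594    0.1452    0.0677    1.1405]
Total output x = L · d:
  x_0 = 1.1292·51 + 0.1085·59 + 0.1058·68 + 0.1470·9 + 0.0501·14 + 0.0586·54 + 0.1232·33 = 80.4353
  x_1 = 0.0437·51 + 1.0432·59 + 0.0795·68 + 0.1083·9 + 0.0766·14 + 0.0574·54 + 0.0342·33 = 75.4629
  x_2 = 0.0606·51 + 0.1077·59 + 1.1228·68 + 0.0555·9 + 0.0687·14 + 0.1426·54 + 0.0886·33 = 97.8830
  x_3 = 0.1137·51 + 0.1086·59 + 0.0851·68 + 1.0490·9 + 0.0994·14 + 0.1204·54 + 0.0897·33 = 38.2874
  x_4 = 0.0690·51 + 0.0593·59 + 0.1563·68 + 0.0384·9 + 1.1376·14 + 0.0959·54 + 0.0651·33 = 41.2486
  x_5 = 0.0947·51 + 0.0436·59 + 0.0956·68 + 0.1175·9 + 0.1111·14 + 1.0560·54 + 0.1300·33 = 77.8323
  x_6 = 0.0721·51 + 0.0724·59 + 0.1314·68 + 0.0594·9 + 0.1452·14 + 0.0677·54 + 1.1405·33 = 60.7500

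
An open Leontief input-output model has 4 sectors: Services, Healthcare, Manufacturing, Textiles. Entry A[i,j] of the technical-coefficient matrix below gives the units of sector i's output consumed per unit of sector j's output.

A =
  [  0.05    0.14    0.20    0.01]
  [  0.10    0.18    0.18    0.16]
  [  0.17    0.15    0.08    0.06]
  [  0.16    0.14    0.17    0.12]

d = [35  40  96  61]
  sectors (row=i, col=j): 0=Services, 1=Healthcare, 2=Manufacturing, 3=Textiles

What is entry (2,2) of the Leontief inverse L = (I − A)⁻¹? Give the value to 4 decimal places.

Form M = I − A:
  [  0.95   -0.14   -0.20   -0.01]
  [ -0.10    0.82   -0.18   -0.16]
  [ -0.17   -0.15    0.92   -0.06]
  [ -0.16   -0.14   -0.17    0.88]
Leontief inverse L = M⁻¹:
  [  1.1521    0.2693    0.3186    0.0838]
  [  0.2602    1.3809    0.3785    0.2798]
  [  0.2751    0.2962    1.2308    0.1409]
  [  0.3040    0.3259    0.3559    1.2233]
Total output x = L · d:
  x_0 = 1.1521·35 + 0.2693·40 + 0.3186·96 + 0.0838·61 = 86.7938
  x_1 = 0.2602·35 + 1.3809·40 + 0.3785·96 + 0.2798·61 = 117.7488
  x_2 = 0.2751·35 + 0.2962·40 + 1.2308·96 + 0.1409·61 = 148.2230
  x_3 = 0.3040·35 + 0.3259·40 + 0.3559·96 + 1.2233·61 = 132.4656

L[2,2] = 1.2308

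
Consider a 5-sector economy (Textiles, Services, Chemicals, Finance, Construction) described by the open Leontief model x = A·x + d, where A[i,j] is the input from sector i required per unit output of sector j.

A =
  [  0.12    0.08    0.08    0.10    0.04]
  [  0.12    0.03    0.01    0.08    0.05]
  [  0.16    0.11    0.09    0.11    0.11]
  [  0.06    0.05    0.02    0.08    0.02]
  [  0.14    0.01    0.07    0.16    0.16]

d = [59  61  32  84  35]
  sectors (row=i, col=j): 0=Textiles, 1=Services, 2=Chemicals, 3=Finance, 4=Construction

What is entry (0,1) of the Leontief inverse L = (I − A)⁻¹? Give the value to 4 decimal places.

L[0,1] = 0.1218

Form M = I − A:
  [  0.88   -0.08   -0.08   -0.10   -0.04]
  [ -0.12    0.97   -0.01   -0.08   -0.05]
  [ -0.16   -0.11    0.91   -0.11   -0.11]
  [ -0.06   -0.05   -0.02    0.92   -0.02]
  [ -0.14   -0.01   -0.07   -0.16    0.84]
Leontief inverse L = M⁻¹:
  [  1.1991    0.1218    0.1169    0.1695    0.0837]
  [  0.1719    1.0566    0.0356    0.1285    0.0788]
  [  0.2730    0.1649    1.1430    0.2115    0.1775]
  [  0.0988    0.0703    0.0371    1.1152    0.0403]
  [  0.2435    0.0600    0.1222    0.2598    1.2278]
Total output x = L · d:
  x_0 = 1.1991·59 + 0.1218·61 + 0.1169·32 + 0.1695·84 + 0.0837·35 = 99.0780
  x_1 = 0.1719·59 + 1.0566·61 + 0.0356·32 + 0.1285·84 + 0.0788·35 = 89.2829
  x_2 = 0.2730·59 + 0.1649·61 + 1.1430·32 + 0.2115·84 + 0.1775·35 = 86.7221
  x_3 = 0.0988·59 + 0.0703·61 + 0.0371·32 + 1.1152·84 + 0.0403·35 = 106.3891
  x_4 = 0.2435·59 + 0.0600·61 + 0.1222·32 + 0.2598·84 + 1.2278·35 = 86.7340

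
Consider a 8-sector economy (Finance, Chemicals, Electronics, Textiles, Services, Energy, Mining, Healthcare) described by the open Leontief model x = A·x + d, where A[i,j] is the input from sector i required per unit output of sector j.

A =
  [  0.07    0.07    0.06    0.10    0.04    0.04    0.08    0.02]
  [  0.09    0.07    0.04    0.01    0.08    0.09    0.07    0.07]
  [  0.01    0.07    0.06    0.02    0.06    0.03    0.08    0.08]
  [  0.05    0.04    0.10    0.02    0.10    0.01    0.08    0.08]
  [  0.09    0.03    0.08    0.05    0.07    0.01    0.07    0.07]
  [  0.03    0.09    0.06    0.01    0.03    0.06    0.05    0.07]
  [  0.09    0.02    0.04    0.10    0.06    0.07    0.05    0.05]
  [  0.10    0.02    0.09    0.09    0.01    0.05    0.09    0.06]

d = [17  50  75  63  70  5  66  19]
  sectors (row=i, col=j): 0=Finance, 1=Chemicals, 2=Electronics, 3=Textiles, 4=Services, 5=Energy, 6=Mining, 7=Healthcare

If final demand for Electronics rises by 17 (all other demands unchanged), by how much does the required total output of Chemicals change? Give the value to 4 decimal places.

1.7440

Form M = I − A:
  [  0.93   -0.07   -0.06   -0.10   -0.04   -0.04   -0.08   -0.02]
  [ -0.09    0.93   -0.04   -0.01   -0.08   -0.09   -0.07   -0.07]
  [ -0.01   -0.07    0.94   -0.02   -0.06   -0.03   -0.08   -0.08]
  [ -0.05   -0.04   -0.10    0.98   -0.10   -0.01   -0.08   -0.08]
  [ -0.09   -0.03   -0.08   -0.05    0.93   -0.01   -0.07   -0.07]
  [ -0.03   -0.09   -0.06   -0.01   -0.03    0.94   -0.05   -0.07]
  [ -0.09   -0.02   -0.04   -0.10   -0.06   -0.07    0.95   -0.05]
  [ -0.10   -0.02   -0.09   -0.09   -0.01   -0.05   -0.09    0.94]
Leontief inverse L = M⁻¹:
  [  1.1295    0.1158    0.1192    0.1462    0.0947    0.0803    0.1444    0.0760]
  [  0.1573    1.1208    0.1026    0.0636    0.1314    0.1365    0.1388    0.1283]
  [  0.0646    0.1066    1.1102    0.0619    0.1025    0.0671    0.1353    0.1289]
  [  0.1120    0.0821    0.1597    1.0714    0.1498    0.0488    0.1456    0.1358]
  [  0.1501    0.0724    0.1393    0.1016    1.1194    0.0474    0.1349    0.1231]
  [  0.0811    0.1295    0.1075    0.0479    0.0701    1.0983    0.1035    0.1171]
  [  0.1487    0.0654    0.1018    0.1481    0.1110    0.1072    1.1148    0.1048]
  [  0.1606    0.0682    0.1534    0.1432    0.0633    0.0917    0.1589    1.1176]
Total output x = L · d:
  x_0 = 1.1295·17 + 0.1158·50 + 0.1192·75 + 0.1462·63 + 0.0947·70 + 0.0803·5 + 0.1444·66 + 0.0760·19 = 61.1491
  x_1 = 0.1573·17 + 1.1208·50 + 0.1026·75 + 0.0636·63 + 0.1314·70 + 0.1365·5 + 0.1388·66 + 0.1283·19 = 91.8965
  x_2 = 0.0646·17 + 0.1066·50 + 1.1102·75 + 0.0619·63 + 0.1025·70 + 0.0671·5 + 0.1353·66 + 0.1289·19 = 112.4769
  x_3 = 0.1120·17 + 0.0821·50 + 0.1597·75 + 1.0714·63 + 0.1498·70 + 0.0488·5 + 0.1456·66 + 0.1358·19 = 108.4116
  x_4 = 0.1501·17 + 0.0724·50 + 0.1393·75 + 0.1016·63 + 1.1194·70 + 0.0474·5 + 0.1349·66 + 0.1231·19 = 112.8566
  x_5 = 0.0811·17 + 0.1295·50 + 0.1075·75 + 0.0479·63 + 0.0701·70 + 1.0983·5 + 0.1035·66 + 0.1171·19 = 38.3879
  x_6 = 0.1487·17 + 0.0654·50 + 0.1018·75 + 0.1481·63 + 0.1110·70 + 0.1072·5 + 1.1148·66 + 0.1048·19 = 106.6356
  x_7 = 0.1606·17 + 0.0682·50 + 0.1534·75 + 0.1432·63 + 0.0633·70 + 0.0917·5 + 0.1589·66 + 1.1176·19 = 63.2744
Δx_1 = L[1,2] · Δd_2 = 0.1026 · 17 = 1.7440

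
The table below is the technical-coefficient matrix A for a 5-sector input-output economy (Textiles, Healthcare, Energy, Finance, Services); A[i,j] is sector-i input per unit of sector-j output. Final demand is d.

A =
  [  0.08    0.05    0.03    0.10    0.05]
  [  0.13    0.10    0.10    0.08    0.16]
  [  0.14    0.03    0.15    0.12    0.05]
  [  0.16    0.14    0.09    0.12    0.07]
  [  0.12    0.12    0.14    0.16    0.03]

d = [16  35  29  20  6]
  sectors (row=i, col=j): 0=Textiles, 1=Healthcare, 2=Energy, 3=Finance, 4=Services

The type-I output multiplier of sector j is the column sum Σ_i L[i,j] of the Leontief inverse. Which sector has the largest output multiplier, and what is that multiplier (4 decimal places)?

Form M = I − A:
  [  0.92   -0.05   -0.03   -0.10   -0.05]
  [ -0.13    0.90   -0.10   -0.08   -0.16]
  [ -0.14   -0.03    0.85   -0.12   -0.05]
  [ -0.16   -0.14   -0.09    0.88   -0.07]
  [ -0.12   -0.12   -0.14   -0.16    0.97]
Leontief inverse L = M⁻¹:
  [  1.1570    0.1061    0.0868    0.1700    0.0939]
  [  0.2693    1.1977    0.2120    0.2116    0.2376]
  [  0.2580    0.1060    1.2405    0.2283    0.1112]
  [  0.3005    0.2379    0.1961    1.2470    0.1548]
  [  0.2633    0.2158    0.2484    0.2859    1.1135]
Total output x = L · d:
  x_0 = 1.1570·16 + 0.1061·35 + 0.0868·29 + 0.1700·20 + 0.0939·6 = 28.7072
  x_1 = 0.2693·16 + 1.1977·35 + 0.2120·29 + 0.2116·20 + 0.2376·6 = 58.0343
  x_2 = 0.2580·16 + 0.1060·35 + 1.2405·29 + 0.2283·20 + 0.1112·6 = 49.0486
  x_3 = 0.3005·16 + 0.2379·35 + 0.1961·29 + 1.2470·20 + 0.1548·6 = 44.6910
  x_4 = 0.2633·16 + 0.2158·35 + 0.2484·29 + 0.2859·20 + 1.1135·6 = 31.3674
Output multipliers (column sums of L):
  Textiles: 2.2480
  Healthcare: 1.8636
  Energy: 1.9838
  Finance: 2.1429
  Services: 1.7111

Textiles (2.2480)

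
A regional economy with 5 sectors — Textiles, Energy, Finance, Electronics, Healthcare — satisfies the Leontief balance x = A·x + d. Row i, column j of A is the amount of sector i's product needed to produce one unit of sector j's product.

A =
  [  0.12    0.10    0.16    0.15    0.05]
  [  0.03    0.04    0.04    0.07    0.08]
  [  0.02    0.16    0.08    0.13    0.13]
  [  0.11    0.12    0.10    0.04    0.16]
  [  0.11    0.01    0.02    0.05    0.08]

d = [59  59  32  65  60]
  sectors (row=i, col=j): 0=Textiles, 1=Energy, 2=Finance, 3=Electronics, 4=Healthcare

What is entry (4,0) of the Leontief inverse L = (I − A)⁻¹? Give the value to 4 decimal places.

L[4,0] = 0.1558

Form M = I − A:
  [  0.88   -0.10   -0.16   -0.15   -0.05]
  [ -0.03    0.96   -0.04   -0.07   -0.08]
  [ -0.02   -0.16    0.92   -0.13   -0.13]
  [ -0.11   -0.12   -0.10    0.96   -0.16]
  [ -0.11   -0.01   -0.02   -0.05    0.92]
Leontief inverse L = M⁻¹:
  [  1.1991    0.1982    0.2471    0.2436    0.1597]
  [  0.0672    1.0752    0.0726    0.1053    0.1257]
  [  0.0853    0.2252    1.1376    0.1952    0.2189]
  [  0.1806    0.1890    0.1666    1.1190    0.2444]
  [  0.1558    0.0506    0.0641    0.0953    1.1255]
Total output x = L · d:
  x_0 = 1.1991·59 + 0.1982·59 + 0.2471·32 + 0.2436·65 + 0.1597·60 = 115.7674
  x_1 = 0.0672·59 + 1.0752·59 + 0.0726·32 + 0.1053·65 + 0.1257·60 = 84.1125
  x_2 = 0.0853·59 + 0.2252·59 + 1.1376·32 + 0.1952·65 + 0.2189·60 = 80.5394
  x_3 = 0.1806·59 + 0.1890·59 + 0.1666·32 + 1.1190·65 + 0.2444·60 = 114.5351
  x_4 = 0.1558·59 + 0.0506·59 + 0.0641·32 + 0.0953·65 + 1.1255·60 = 87.9490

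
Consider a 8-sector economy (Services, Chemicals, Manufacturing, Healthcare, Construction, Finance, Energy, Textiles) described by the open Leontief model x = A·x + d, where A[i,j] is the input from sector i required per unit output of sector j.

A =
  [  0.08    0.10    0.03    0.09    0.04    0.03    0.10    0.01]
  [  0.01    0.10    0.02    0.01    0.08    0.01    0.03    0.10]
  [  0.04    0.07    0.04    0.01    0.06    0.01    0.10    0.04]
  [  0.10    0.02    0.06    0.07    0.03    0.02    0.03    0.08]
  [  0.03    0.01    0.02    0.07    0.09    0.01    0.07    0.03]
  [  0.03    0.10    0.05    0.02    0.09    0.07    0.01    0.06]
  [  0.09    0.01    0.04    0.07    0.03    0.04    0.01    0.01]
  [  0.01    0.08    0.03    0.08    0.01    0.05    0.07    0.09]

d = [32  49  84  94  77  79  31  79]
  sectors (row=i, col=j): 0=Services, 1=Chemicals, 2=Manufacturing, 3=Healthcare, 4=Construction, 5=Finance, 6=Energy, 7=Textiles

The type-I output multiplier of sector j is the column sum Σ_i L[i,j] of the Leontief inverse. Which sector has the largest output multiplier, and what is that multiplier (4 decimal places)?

Form M = I − A:
  [  0.92   -0.10   -0.03   -0.09   -0.04   -0.03   -0.10   -0.01]
  [ -0.01    0.90   -0.02   -0.01   -0.08   -0.01   -0.03   -0.10]
  [ -0.04   -0.07    0.96   -0.01   -0.06   -0.01   -0.10   -0.04]
  [ -0.10   -0.02   -0.06    0.93   -0.03   -0.02   -0.03   -0.08]
  [ -0.03   -0.01   -0.02   -0.07    0.91   -0.01   -0.07   -0.03]
  [ -0.03   -0.10   -0.05   -0.02   -0.09    0.93   -0.01   -0.06]
  [ -0.09   -0.01   -0.04   -0.07   -0.03   -0.04    0.99   -0.01]
  [ -0.01   -0.08   -0.03   -0.08   -0.01   -0.05   -0.07    0.91]
Leontief inverse L = M⁻¹:
  [  1.1238    0.1448    0.0580    0.1327    0.0804    0.0508    0.1375    0.0500]
  [  0.0302    1.1352    0.0375    0.0407    0.1110    0.0256    0.0602    0.1363]
  [  0.0690    0.1024    1.0594    0.0422    0.0909    0.0259    0.1299    0.0684]
  [  0.1366    0.0626    0.0849    1.1108    0.0613    0.0398    0.0708    0.1152]
  [  0.0606    0.0331    0.0393    0.1032    1.1167    0.0241    0.0973    0.0546]
  [  0.0560    0.1451    0.0727    0.0533    0.1322    1.0894    0.0465    0.1011]
  [  0.1194    0.0413    0.0591    0.0992    0.0560    0.0542    1.0393    0.0340]
  [  0.0422    0.1218    0.0553    0.1158    0.0429    0.0714    0.1009    1.1326]
Total output x = L · d:
  x_0 = 1.1238·32 + 0.1448·49 + 0.0580·84 + 0.1327·94 + 0.0804·77 + 0.0508·79 + 0.1375·31 + 0.0500·79 = 78.8243
  x_1 = 0.0302·32 + 1.1352·49 + 0.0375·84 + 0.0407·94 + 0.1110·77 + 0.0256·79 + 0.0602·31 + 0.1363·79 = 86.7671
  x_2 = 0.0690·32 + 0.1024·49 + 1.0594·84 + 0.0422·94 + 0.0909·77 + 0.0259·79 + 0.1299·31 + 0.0684·79 = 118.6576
  x_3 = 0.1366·32 + 0.0626·49 + 0.0849·84 + 1.1108·94 + 0.0613·77 + 0.0398·79 + 0.0708·31 + 0.1152·79 = 138.1345
  x_4 = 0.0606·32 + 0.0331·49 + 0.0393·84 + 0.1032·94 + 1.1167·77 + 0.0241·79 + 0.0973·31 + 0.0546·79 = 111.7785
  x_5 = 0.0560·32 + 0.1451·49 + 0.0727·84 + 0.0533·94 + 0.1322·77 + 1.0894·79 + 0.0465·31 + 0.1011·79 = 125.6957
  x_6 = 0.1194·32 + 0.0413·49 + 0.0591·84 + 0.0992·94 + 0.0560·77 + 0.0542·79 + 1.0393·31 + 0.0340·79 = 63.6391
  x_7 = 0.0422·32 + 0.1218·49 + 0.0553·84 + 0.1158·94 + 0.0429·77 + 0.0714·79 + 0.1009·31 + 1.1326·79 = 124.3928
Output multipliers (column sums of L):
  Services: 1.6378
  Chemicals: 1.7862
  Manufacturing: 1.4663
  Healthcare: 1.6979
  Construction: 1.6912
  Finance: 1.3811
  Energy: 1.6824
  Textiles: 1.6922

Chemicals (1.7862)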